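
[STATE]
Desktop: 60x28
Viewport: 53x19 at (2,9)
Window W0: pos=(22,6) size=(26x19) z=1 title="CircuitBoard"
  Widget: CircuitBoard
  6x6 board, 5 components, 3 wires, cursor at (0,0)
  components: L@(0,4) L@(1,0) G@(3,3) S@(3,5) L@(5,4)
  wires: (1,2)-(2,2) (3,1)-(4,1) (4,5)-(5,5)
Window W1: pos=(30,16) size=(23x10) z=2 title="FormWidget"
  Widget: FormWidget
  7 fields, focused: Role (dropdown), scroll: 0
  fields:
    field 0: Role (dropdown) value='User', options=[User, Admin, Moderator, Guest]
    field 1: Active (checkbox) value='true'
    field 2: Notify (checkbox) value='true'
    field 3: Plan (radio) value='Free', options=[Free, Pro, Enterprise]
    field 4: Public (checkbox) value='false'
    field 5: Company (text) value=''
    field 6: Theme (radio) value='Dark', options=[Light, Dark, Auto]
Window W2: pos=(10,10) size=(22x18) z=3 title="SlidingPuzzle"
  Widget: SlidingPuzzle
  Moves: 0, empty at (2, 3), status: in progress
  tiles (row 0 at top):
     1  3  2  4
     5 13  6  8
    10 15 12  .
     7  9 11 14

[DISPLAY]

                    ┃   0 1 2 3 4 5          ┃       
        ┏━━━━━━━━━━━━━━━━━━━━┓           L   ┃       
        ┃ SlidingPuzzle      ┃               ┃       
        ┠────────────────────┨   ·           ┃       
        ┃┌────┬────┬────┬────┃   │           ┃       
        ┃│  1 │  3 │  2 │  4 ┃   ·           ┃       
        ┃├────┼────┼────┼────┃               ┃       
        ┃│  5 │ 13 │  6 │  8 ┃━━━━━━━━━━━━━━━━━━━━┓  
        ┃├────┼────┼────┼────┃FormWidget          ┃  
        ┃│ 10 │ 15 │ 12 │    ┃────────────────────┨  
        ┃├────┼────┼────┼────┃ Role:       [User▼]┃  
        ┃│  7 │  9 │ 11 │ 14 ┃ Active:     [x]    ┃  
        ┃└────┴────┴────┴────┃ Notify:     [x]    ┃  
        ┃Moves: 0            ┃ Plan:       (●) Fre┃  
        ┃                    ┃ Public:     [ ]    ┃  
        ┃                    ┃ Company:    [     ]┃  
        ┃                    ┃━━━━━━━━━━━━━━━━━━━━┛  
        ┃                    ┃                       
        ┗━━━━━━━━━━━━━━━━━━━━┛                       


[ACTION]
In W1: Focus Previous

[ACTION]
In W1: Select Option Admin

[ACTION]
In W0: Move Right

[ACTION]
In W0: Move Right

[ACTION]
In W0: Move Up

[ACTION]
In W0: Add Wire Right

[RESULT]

                    ┃   0 1 2 3 4 5          ┃       
        ┏━━━━━━━━━━━━━━━━━━━━┓  [.]─ ·   L   ┃       
        ┃ SlidingPuzzle      ┃               ┃       
        ┠────────────────────┨   ·           ┃       
        ┃┌────┬────┬────┬────┃   │           ┃       
        ┃│  1 │  3 │  2 │  4 ┃   ·           ┃       
        ┃├────┼────┼────┼────┃               ┃       
        ┃│  5 │ 13 │  6 │  8 ┃━━━━━━━━━━━━━━━━━━━━┓  
        ┃├────┼────┼────┼────┃FormWidget          ┃  
        ┃│ 10 │ 15 │ 12 │    ┃────────────────────┨  
        ┃├────┼────┼────┼────┃ Role:       [User▼]┃  
        ┃│  7 │  9 │ 11 │ 14 ┃ Active:     [x]    ┃  
        ┃└────┴────┴────┴────┃ Notify:     [x]    ┃  
        ┃Moves: 0            ┃ Plan:       (●) Fre┃  
        ┃                    ┃ Public:     [ ]    ┃  
        ┃                    ┃ Company:    [     ]┃  
        ┃                    ┃━━━━━━━━━━━━━━━━━━━━┛  
        ┃                    ┃                       
        ┗━━━━━━━━━━━━━━━━━━━━┛                       


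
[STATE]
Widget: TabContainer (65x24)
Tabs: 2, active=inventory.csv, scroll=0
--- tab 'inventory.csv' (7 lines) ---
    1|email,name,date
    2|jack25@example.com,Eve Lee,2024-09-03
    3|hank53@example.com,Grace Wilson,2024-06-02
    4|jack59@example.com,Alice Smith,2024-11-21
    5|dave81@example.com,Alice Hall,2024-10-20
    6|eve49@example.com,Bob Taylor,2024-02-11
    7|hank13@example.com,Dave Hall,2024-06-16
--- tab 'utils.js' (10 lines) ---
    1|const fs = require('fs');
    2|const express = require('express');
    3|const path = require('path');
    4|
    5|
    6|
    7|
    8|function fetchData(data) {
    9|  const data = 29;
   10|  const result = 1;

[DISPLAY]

[inventory.csv]│ utils.js                                        
─────────────────────────────────────────────────────────────────
email,name,date                                                  
jack25@example.com,Eve Lee,2024-09-03                            
hank53@example.com,Grace Wilson,2024-06-02                       
jack59@example.com,Alice Smith,2024-11-21                        
dave81@example.com,Alice Hall,2024-10-20                         
eve49@example.com,Bob Taylor,2024-02-11                          
hank13@example.com,Dave Hall,2024-06-16                          
                                                                 
                                                                 
                                                                 
                                                                 
                                                                 
                                                                 
                                                                 
                                                                 
                                                                 
                                                                 
                                                                 
                                                                 
                                                                 
                                                                 
                                                                 


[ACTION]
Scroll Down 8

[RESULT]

[inventory.csv]│ utils.js                                        
─────────────────────────────────────────────────────────────────
hank13@example.com,Dave Hall,2024-06-16                          
                                                                 
                                                                 
                                                                 
                                                                 
                                                                 
                                                                 
                                                                 
                                                                 
                                                                 
                                                                 
                                                                 
                                                                 
                                                                 
                                                                 
                                                                 
                                                                 
                                                                 
                                                                 
                                                                 
                                                                 
                                                                 


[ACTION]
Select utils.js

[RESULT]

 inventory.csv │[utils.js]                                       
─────────────────────────────────────────────────────────────────
const fs = require('fs');                                        
const express = require('express');                              
const path = require('path');                                    
                                                                 
                                                                 
                                                                 
                                                                 
function fetchData(data) {                                       
  const data = 29;                                               
  const result = 1;                                              
                                                                 
                                                                 
                                                                 
                                                                 
                                                                 
                                                                 
                                                                 
                                                                 
                                                                 
                                                                 
                                                                 
                                                                 


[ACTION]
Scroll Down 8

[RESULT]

 inventory.csv │[utils.js]                                       
─────────────────────────────────────────────────────────────────
  const data = 29;                                               
  const result = 1;                                              
                                                                 
                                                                 
                                                                 
                                                                 
                                                                 
                                                                 
                                                                 
                                                                 
                                                                 
                                                                 
                                                                 
                                                                 
                                                                 
                                                                 
                                                                 
                                                                 
                                                                 
                                                                 
                                                                 
                                                                 


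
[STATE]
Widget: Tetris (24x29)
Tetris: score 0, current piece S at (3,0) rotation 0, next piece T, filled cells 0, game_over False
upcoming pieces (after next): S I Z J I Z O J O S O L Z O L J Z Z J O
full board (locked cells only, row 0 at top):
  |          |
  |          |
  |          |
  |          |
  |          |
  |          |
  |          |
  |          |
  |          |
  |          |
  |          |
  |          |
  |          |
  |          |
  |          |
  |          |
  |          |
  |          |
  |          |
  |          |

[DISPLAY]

    ░░    │Next:        
   ░░     │ ▒           
          │▒▒▒          
          │             
          │             
          │             
          │Score:       
          │0            
          │             
          │             
          │             
          │             
          │             
          │             
          │             
          │             
          │             
          │             
          │             
          │             
          │             
          │             
          │             
          │             
          │             
          │             
          │             
          │             
          │             


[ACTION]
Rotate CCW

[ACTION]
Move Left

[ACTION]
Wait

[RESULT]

          │Next:        
  ░       │ ▒           
  ░░      │▒▒▒          
   ░      │             
          │             
          │             
          │Score:       
          │0            
          │             
          │             
          │             
          │             
          │             
          │             
          │             
          │             
          │             
          │             
          │             
          │             
          │             
          │             
          │             
          │             
          │             
          │             
          │             
          │             
          │             


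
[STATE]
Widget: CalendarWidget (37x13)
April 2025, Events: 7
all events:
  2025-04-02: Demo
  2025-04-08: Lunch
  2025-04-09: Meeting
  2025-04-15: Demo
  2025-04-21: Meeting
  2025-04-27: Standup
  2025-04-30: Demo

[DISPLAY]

              April 2025             
Mo Tu We Th Fr Sa Su                 
    1  2*  3  4  5  6                
 7  8*  9* 10 11 12 13               
14 15* 16 17 18 19 20                
21* 22 23 24 25 26 27*               
28 29 30*                            
                                     
                                     
                                     
                                     
                                     
                                     


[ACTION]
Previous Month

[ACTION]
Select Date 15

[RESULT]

              March 2025             
Mo Tu We Th Fr Sa Su                 
                1  2                 
 3  4  5  6  7  8  9                 
10 11 12 13 14 [15] 16               
17 18 19 20 21 22 23                 
24 25 26 27 28 29 30                 
31                                   
                                     
                                     
                                     
                                     
                                     


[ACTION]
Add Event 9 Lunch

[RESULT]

              March 2025             
Mo Tu We Th Fr Sa Su                 
                1  2                 
 3  4  5  6  7  8  9*                
10 11 12 13 14 [15] 16               
17 18 19 20 21 22 23                 
24 25 26 27 28 29 30                 
31                                   
                                     
                                     
                                     
                                     
                                     


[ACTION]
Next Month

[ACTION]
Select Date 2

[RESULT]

              April 2025             
Mo Tu We Th Fr Sa Su                 
    1 [ 2]  3  4  5  6               
 7  8*  9* 10 11 12 13               
14 15* 16 17 18 19 20                
21* 22 23 24 25 26 27*               
28 29 30*                            
                                     
                                     
                                     
                                     
                                     
                                     


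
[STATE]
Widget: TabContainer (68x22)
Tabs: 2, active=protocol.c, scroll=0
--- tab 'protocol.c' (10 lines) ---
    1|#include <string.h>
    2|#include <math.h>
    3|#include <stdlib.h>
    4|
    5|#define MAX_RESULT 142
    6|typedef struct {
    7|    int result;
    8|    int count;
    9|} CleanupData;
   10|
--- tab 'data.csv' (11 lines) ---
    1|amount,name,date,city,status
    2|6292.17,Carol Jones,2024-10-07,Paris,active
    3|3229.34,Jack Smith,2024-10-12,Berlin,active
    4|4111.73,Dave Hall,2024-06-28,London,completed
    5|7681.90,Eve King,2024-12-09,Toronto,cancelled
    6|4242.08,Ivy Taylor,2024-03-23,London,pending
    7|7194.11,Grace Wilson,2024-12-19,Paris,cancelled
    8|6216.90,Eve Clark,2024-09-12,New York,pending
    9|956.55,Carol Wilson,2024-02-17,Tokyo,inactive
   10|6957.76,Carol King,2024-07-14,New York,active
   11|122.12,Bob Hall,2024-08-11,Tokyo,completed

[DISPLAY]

[protocol.c]│ data.csv                                              
────────────────────────────────────────────────────────────────────
#include <string.h>                                                 
#include <math.h>                                                   
#include <stdlib.h>                                                 
                                                                    
#define MAX_RESULT 142                                              
typedef struct {                                                    
    int result;                                                     
    int count;                                                      
} CleanupData;                                                      
                                                                    
                                                                    
                                                                    
                                                                    
                                                                    
                                                                    
                                                                    
                                                                    
                                                                    
                                                                    
                                                                    


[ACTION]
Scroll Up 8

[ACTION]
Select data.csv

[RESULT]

 protocol.c │[data.csv]                                             
────────────────────────────────────────────────────────────────────
amount,name,date,city,status                                        
6292.17,Carol Jones,2024-10-07,Paris,active                         
3229.34,Jack Smith,2024-10-12,Berlin,active                         
4111.73,Dave Hall,2024-06-28,London,completed                       
7681.90,Eve King,2024-12-09,Toronto,cancelled                       
4242.08,Ivy Taylor,2024-03-23,London,pending                        
7194.11,Grace Wilson,2024-12-19,Paris,cancelled                     
6216.90,Eve Clark,2024-09-12,New York,pending                       
956.55,Carol Wilson,2024-02-17,Tokyo,inactive                       
6957.76,Carol King,2024-07-14,New York,active                       
122.12,Bob Hall,2024-08-11,Tokyo,completed                          
                                                                    
                                                                    
                                                                    
                                                                    
                                                                    
                                                                    
                                                                    
                                                                    
                                                                    


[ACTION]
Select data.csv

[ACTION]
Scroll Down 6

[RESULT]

 protocol.c │[data.csv]                                             
────────────────────────────────────────────────────────────────────
7194.11,Grace Wilson,2024-12-19,Paris,cancelled                     
6216.90,Eve Clark,2024-09-12,New York,pending                       
956.55,Carol Wilson,2024-02-17,Tokyo,inactive                       
6957.76,Carol King,2024-07-14,New York,active                       
122.12,Bob Hall,2024-08-11,Tokyo,completed                          
                                                                    
                                                                    
                                                                    
                                                                    
                                                                    
                                                                    
                                                                    
                                                                    
                                                                    
                                                                    
                                                                    
                                                                    
                                                                    
                                                                    
                                                                    


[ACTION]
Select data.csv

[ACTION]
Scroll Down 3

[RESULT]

 protocol.c │[data.csv]                                             
────────────────────────────────────────────────────────────────────
4111.73,Dave Hall,2024-06-28,London,completed                       
7681.90,Eve King,2024-12-09,Toronto,cancelled                       
4242.08,Ivy Taylor,2024-03-23,London,pending                        
7194.11,Grace Wilson,2024-12-19,Paris,cancelled                     
6216.90,Eve Clark,2024-09-12,New York,pending                       
956.55,Carol Wilson,2024-02-17,Tokyo,inactive                       
6957.76,Carol King,2024-07-14,New York,active                       
122.12,Bob Hall,2024-08-11,Tokyo,completed                          
                                                                    
                                                                    
                                                                    
                                                                    
                                                                    
                                                                    
                                                                    
                                                                    
                                                                    
                                                                    
                                                                    
                                                                    


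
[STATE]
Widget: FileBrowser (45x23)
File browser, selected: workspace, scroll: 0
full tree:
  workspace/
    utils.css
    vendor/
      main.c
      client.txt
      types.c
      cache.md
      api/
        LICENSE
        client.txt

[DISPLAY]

> [-] workspace/                             
    utils.css                                
    [+] vendor/                              
                                             
                                             
                                             
                                             
                                             
                                             
                                             
                                             
                                             
                                             
                                             
                                             
                                             
                                             
                                             
                                             
                                             
                                             
                                             
                                             


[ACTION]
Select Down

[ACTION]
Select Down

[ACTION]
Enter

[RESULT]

  [-] workspace/                             
    utils.css                                
  > [-] vendor/                              
      main.c                                 
      client.txt                             
      types.c                                
      cache.md                               
      [+] api/                               
                                             
                                             
                                             
                                             
                                             
                                             
                                             
                                             
                                             
                                             
                                             
                                             
                                             
                                             
                                             


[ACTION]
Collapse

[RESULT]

  [-] workspace/                             
    utils.css                                
  > [+] vendor/                              
                                             
                                             
                                             
                                             
                                             
                                             
                                             
                                             
                                             
                                             
                                             
                                             
                                             
                                             
                                             
                                             
                                             
                                             
                                             
                                             


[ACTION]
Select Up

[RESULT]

  [-] workspace/                             
  > utils.css                                
    [+] vendor/                              
                                             
                                             
                                             
                                             
                                             
                                             
                                             
                                             
                                             
                                             
                                             
                                             
                                             
                                             
                                             
                                             
                                             
                                             
                                             
                                             


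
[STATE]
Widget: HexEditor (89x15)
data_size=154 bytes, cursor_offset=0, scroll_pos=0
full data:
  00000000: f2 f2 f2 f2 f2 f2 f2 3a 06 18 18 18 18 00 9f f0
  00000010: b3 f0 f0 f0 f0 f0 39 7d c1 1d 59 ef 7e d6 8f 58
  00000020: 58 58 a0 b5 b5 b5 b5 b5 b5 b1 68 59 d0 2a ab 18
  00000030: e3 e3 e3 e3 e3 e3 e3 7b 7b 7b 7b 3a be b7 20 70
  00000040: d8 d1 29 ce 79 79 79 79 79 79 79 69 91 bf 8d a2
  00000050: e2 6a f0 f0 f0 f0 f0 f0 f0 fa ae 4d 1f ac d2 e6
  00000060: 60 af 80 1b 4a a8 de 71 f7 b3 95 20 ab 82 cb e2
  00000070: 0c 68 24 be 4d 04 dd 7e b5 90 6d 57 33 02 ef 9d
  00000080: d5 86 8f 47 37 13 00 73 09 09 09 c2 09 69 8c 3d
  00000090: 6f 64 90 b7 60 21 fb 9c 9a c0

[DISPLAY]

00000000  F2 f2 f2 f2 f2 f2 f2 3a  06 18 18 18 18 00 9f f0  |.......:........|           
00000010  b3 f0 f0 f0 f0 f0 39 7d  c1 1d 59 ef 7e d6 8f 58  |......9}..Y.~..X|           
00000020  58 58 a0 b5 b5 b5 b5 b5  b5 b1 68 59 d0 2a ab 18  |XX........hY.*..|           
00000030  e3 e3 e3 e3 e3 e3 e3 7b  7b 7b 7b 3a be b7 20 70  |.......{{{{:.. p|           
00000040  d8 d1 29 ce 79 79 79 79  79 79 79 69 91 bf 8d a2  |..).yyyyyyyi....|           
00000050  e2 6a f0 f0 f0 f0 f0 f0  f0 fa ae 4d 1f ac d2 e6  |.j.........M....|           
00000060  60 af 80 1b 4a a8 de 71  f7 b3 95 20 ab 82 cb e2  |`...J..q... ....|           
00000070  0c 68 24 be 4d 04 dd 7e  b5 90 6d 57 33 02 ef 9d  |.h$.M..~..mW3...|           
00000080  d5 86 8f 47 37 13 00 73  09 09 09 c2 09 69 8c 3d  |...G7..s.....i.=|           
00000090  6f 64 90 b7 60 21 fb 9c  9a c0                    |od..`!....      |           
                                                                                         
                                                                                         
                                                                                         
                                                                                         
                                                                                         


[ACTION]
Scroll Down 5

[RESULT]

00000050  e2 6a f0 f0 f0 f0 f0 f0  f0 fa ae 4d 1f ac d2 e6  |.j.........M....|           
00000060  60 af 80 1b 4a a8 de 71  f7 b3 95 20 ab 82 cb e2  |`...J..q... ....|           
00000070  0c 68 24 be 4d 04 dd 7e  b5 90 6d 57 33 02 ef 9d  |.h$.M..~..mW3...|           
00000080  d5 86 8f 47 37 13 00 73  09 09 09 c2 09 69 8c 3d  |...G7..s.....i.=|           
00000090  6f 64 90 b7 60 21 fb 9c  9a c0                    |od..`!....      |           
                                                                                         
                                                                                         
                                                                                         
                                                                                         
                                                                                         
                                                                                         
                                                                                         
                                                                                         
                                                                                         
                                                                                         


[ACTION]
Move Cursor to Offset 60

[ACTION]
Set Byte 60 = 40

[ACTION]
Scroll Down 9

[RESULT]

00000090  6f 64 90 b7 60 21 fb 9c  9a c0                    |od..`!....      |           
                                                                                         
                                                                                         
                                                                                         
                                                                                         
                                                                                         
                                                                                         
                                                                                         
                                                                                         
                                                                                         
                                                                                         
                                                                                         
                                                                                         
                                                                                         
                                                                                         


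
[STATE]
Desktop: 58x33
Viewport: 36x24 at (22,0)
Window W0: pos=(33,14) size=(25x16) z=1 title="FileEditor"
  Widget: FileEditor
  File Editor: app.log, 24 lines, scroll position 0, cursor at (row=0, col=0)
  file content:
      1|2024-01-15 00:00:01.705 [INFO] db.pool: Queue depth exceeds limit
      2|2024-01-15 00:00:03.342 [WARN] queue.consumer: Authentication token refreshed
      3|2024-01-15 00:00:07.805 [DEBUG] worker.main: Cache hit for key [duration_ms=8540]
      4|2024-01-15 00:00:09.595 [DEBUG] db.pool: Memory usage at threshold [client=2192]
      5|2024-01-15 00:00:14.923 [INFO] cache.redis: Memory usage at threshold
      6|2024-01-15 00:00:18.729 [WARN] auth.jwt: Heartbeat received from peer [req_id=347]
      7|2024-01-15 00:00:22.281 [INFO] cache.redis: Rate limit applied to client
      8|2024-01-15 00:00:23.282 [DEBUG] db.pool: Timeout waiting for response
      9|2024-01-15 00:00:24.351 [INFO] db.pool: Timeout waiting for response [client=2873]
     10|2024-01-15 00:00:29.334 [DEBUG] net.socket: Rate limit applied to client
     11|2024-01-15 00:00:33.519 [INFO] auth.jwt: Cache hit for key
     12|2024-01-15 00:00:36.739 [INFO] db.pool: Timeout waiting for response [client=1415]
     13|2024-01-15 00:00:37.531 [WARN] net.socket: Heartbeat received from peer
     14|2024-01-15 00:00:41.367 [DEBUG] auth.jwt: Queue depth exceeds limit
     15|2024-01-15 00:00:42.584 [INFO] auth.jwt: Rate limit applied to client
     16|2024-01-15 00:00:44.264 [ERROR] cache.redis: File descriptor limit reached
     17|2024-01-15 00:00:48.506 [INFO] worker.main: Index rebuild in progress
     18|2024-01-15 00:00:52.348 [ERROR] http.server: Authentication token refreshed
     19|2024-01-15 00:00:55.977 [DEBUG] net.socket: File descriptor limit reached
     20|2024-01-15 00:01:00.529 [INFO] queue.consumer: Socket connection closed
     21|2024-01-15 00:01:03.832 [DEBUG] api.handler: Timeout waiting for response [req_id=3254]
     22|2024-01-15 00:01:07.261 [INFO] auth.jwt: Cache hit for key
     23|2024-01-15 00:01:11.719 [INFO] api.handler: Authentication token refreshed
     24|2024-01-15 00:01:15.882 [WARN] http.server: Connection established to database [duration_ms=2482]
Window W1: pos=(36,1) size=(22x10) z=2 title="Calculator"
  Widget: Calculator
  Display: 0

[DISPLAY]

                                    
              ┏━━━━━━━━━━━━━━━━━━━━┓
              ┃ Calculator         ┃
              ┠────────────────────┨
              ┃                   0┃
              ┃┌───┬───┬───┬───┐   ┃
              ┃│ 7 │ 8 │ 9 │ ÷ │   ┃
              ┃├───┼───┼───┼───┤   ┃
              ┃│ 4 │ 5 │ 6 │ × │   ┃
              ┃└───┴───┴───┴───┘   ┃
              ┗━━━━━━━━━━━━━━━━━━━━┛
                                    
                                    
                                    
           ┏━━━━━━━━━━━━━━━━━━━━━━━┓
           ┃ FileEditor            ┃
           ┠───────────────────────┨
           ┃█024-01-15 00:00:01.70▲┃
           ┃2024-01-15 00:00:03.34█┃
           ┃2024-01-15 00:00:07.80░┃
           ┃2024-01-15 00:00:09.59░┃
           ┃2024-01-15 00:00:14.92░┃
           ┃2024-01-15 00:00:18.72░┃
           ┃2024-01-15 00:00:22.28░┃


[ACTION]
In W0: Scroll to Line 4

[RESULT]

                                    
              ┏━━━━━━━━━━━━━━━━━━━━┓
              ┃ Calculator         ┃
              ┠────────────────────┨
              ┃                   0┃
              ┃┌───┬───┬───┬───┐   ┃
              ┃│ 7 │ 8 │ 9 │ ÷ │   ┃
              ┃├───┼───┼───┼───┤   ┃
              ┃│ 4 │ 5 │ 6 │ × │   ┃
              ┃└───┴───┴───┴───┘   ┃
              ┗━━━━━━━━━━━━━━━━━━━━┛
                                    
                                    
                                    
           ┏━━━━━━━━━━━━━━━━━━━━━━━┓
           ┃ FileEditor            ┃
           ┠───────────────────────┨
           ┃2024-01-15 00:00:09.59▲┃
           ┃2024-01-15 00:00:14.92░┃
           ┃2024-01-15 00:00:18.72░┃
           ┃2024-01-15 00:00:22.28█┃
           ┃2024-01-15 00:00:23.28░┃
           ┃2024-01-15 00:00:24.35░┃
           ┃2024-01-15 00:00:29.33░┃


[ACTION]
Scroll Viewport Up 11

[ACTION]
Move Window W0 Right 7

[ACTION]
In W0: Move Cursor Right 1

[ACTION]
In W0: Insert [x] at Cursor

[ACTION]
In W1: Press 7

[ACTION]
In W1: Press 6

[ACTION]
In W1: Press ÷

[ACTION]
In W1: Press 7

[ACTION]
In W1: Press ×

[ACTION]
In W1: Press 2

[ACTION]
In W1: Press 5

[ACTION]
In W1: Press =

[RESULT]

                                    
              ┏━━━━━━━━━━━━━━━━━━━━┓
              ┃ Calculator         ┃
              ┠────────────────────┨
              ┃         271.4285715┃
              ┃┌───┬───┬───┬───┐   ┃
              ┃│ 7 │ 8 │ 9 │ ÷ │   ┃
              ┃├───┼───┼───┼───┤   ┃
              ┃│ 4 │ 5 │ 6 │ × │   ┃
              ┃└───┴───┴───┴───┘   ┃
              ┗━━━━━━━━━━━━━━━━━━━━┛
                                    
                                    
                                    
           ┏━━━━━━━━━━━━━━━━━━━━━━━┓
           ┃ FileEditor            ┃
           ┠───────────────────────┨
           ┃2024-01-15 00:00:09.59▲┃
           ┃2024-01-15 00:00:14.92░┃
           ┃2024-01-15 00:00:18.72░┃
           ┃2024-01-15 00:00:22.28█┃
           ┃2024-01-15 00:00:23.28░┃
           ┃2024-01-15 00:00:24.35░┃
           ┃2024-01-15 00:00:29.33░┃


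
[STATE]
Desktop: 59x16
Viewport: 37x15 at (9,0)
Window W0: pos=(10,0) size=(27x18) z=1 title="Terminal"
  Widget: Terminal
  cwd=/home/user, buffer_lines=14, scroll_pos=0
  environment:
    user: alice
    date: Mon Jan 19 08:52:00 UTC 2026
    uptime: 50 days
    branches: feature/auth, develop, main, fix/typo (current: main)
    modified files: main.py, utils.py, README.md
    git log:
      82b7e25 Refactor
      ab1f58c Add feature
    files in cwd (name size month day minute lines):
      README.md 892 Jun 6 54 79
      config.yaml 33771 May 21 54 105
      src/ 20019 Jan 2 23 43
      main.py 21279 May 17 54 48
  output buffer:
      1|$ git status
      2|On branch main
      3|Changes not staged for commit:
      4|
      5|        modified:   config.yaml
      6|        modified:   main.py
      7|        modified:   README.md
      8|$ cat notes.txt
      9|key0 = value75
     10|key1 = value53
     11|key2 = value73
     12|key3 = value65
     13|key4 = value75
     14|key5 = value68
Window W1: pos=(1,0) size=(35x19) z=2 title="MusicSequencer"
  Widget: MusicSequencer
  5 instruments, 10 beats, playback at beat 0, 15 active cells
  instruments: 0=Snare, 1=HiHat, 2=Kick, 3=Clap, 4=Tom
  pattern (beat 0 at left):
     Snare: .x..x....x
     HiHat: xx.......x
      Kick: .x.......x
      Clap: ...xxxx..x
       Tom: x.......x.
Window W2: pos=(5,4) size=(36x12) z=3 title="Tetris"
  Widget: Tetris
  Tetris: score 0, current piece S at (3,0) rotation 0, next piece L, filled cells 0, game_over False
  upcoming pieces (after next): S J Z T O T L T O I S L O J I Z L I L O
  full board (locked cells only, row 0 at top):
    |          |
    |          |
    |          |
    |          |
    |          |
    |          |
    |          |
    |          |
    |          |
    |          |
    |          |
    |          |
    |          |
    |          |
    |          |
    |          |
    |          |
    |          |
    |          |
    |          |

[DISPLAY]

━━━━━━━━━━━━━━━━━━━━━━━━━━┓┓         
equencer                  ┃┃         
──────────────────────────┨┨         
123456789                 ┃┃         
━━━━━━━━━━━━━━━━━━━━━━━━━━━━━━━┓     
tris                           ┃     
───────────────────────────────┨     
       │Next:                  ┃     
       │  ▒                    ┃     
       │▒▒▒                    ┃     
       │                       ┃     
       │                       ┃     
       │                       ┃     
       │Score:                 ┃     
       │0                      ┃     


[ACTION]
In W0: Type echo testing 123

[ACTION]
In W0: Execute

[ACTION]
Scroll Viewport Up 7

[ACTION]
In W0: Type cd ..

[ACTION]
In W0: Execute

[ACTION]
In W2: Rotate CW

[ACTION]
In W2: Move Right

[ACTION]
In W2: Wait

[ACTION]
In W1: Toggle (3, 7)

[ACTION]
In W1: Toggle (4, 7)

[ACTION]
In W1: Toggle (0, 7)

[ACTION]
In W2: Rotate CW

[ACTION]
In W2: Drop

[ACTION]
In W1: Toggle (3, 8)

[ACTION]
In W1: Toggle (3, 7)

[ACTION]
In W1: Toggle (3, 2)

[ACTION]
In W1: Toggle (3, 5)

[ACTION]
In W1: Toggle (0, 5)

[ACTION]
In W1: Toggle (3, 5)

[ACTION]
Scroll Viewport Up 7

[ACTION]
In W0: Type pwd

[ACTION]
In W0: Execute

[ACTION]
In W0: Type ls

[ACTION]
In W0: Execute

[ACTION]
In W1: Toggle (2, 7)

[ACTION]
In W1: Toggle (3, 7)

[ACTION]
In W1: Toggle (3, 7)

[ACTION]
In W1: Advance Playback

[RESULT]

━━━━━━━━━━━━━━━━━━━━━━━━━━┓┓         
equencer                  ┃┃         
──────────────────────────┨┨         
▼23456789                 ┃┃         
━━━━━━━━━━━━━━━━━━━━━━━━━━━━━━━┓     
tris                           ┃     
───────────────────────────────┨     
       │Next:                  ┃     
       │  ▒                    ┃     
       │▒▒▒                    ┃     
       │                       ┃     
       │                       ┃     
       │                       ┃     
       │Score:                 ┃     
       │0                      ┃     
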